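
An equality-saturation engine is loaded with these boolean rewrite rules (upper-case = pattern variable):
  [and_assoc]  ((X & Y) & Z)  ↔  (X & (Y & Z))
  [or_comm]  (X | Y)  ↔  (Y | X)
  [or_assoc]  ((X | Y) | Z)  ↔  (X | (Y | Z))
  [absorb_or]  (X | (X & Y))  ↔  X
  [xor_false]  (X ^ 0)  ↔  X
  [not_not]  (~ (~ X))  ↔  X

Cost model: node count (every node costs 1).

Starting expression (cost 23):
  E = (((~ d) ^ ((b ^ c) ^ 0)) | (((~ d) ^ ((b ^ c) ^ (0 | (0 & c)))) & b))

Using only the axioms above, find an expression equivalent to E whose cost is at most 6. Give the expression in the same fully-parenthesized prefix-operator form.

((~ d) ^ (b ^ c))   [cost 6]

step 1: absorb_or (→) rewrites (0 | (0 & c)) into 0, now (((~ d) ^ ((b ^ c) ^ 0)) | (((~ d) ^ ((b ^ c) ^ 0)) & b))
step 2: absorb_or (→) rewrites (((~ d) ^ ((b ^ c) ^ 0)) | (((~ d) ^ ((b ^ c) ^ 0)) & b)) into ((~ d) ^ ((b ^ c) ^ 0))
step 3: xor_false (→) rewrites ((b ^ c) ^ 0) into (b ^ c), reaching cost 6 (bound 6)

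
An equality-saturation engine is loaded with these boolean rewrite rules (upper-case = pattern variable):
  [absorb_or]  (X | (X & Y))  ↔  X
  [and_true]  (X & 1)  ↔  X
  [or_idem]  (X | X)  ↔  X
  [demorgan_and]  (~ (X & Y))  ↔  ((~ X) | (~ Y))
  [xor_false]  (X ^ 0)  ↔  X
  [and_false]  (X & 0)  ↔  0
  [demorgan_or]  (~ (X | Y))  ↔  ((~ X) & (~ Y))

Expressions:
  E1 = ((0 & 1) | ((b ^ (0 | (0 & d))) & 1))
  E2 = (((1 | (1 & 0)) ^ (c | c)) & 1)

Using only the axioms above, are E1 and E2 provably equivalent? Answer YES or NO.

NO

All listed rules preserve value, hence provable equivalence implies equal values everywhere; look for a separating assignment.
b=0, c=0, d=0 gives E1 ↦ 0, E2 ↦ 1; values differ ⇒ not provably equivalent.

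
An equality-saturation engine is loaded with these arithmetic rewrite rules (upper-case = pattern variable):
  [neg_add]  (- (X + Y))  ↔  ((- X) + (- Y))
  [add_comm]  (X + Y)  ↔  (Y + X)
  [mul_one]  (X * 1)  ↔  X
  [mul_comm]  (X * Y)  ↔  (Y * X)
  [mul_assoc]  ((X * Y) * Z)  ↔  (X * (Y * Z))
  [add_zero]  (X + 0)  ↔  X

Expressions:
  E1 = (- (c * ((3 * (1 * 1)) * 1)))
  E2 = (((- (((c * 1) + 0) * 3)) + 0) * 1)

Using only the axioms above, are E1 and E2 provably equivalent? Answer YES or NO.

YES

1. [mul_one →] (1 * 1)  →  1;  E1 = (- (c * ((3 * 1) * 1)))
2. [mul_one →] ((3 * 1) * 1)  →  (3 * 1);  E1 = (- (c * (3 * 1)))
3. [mul_one →] (3 * 1)  →  3;  E1 = (- (c * 3))
4. [mul_one ←] (- (c * 3))  →  ((- (c * 3)) * 1)
5. [add_zero ←] c  →  (c + 0);  E1 = ((- ((c + 0) * 3)) * 1)
6. [add_zero ←] (- ((c + 0) * 3))  →  ((- ((c + 0) * 3)) + 0);  E1 = (((- ((c + 0) * 3)) + 0) * 1)
7. [mul_one ←] c  →  (c * 1);  this is E2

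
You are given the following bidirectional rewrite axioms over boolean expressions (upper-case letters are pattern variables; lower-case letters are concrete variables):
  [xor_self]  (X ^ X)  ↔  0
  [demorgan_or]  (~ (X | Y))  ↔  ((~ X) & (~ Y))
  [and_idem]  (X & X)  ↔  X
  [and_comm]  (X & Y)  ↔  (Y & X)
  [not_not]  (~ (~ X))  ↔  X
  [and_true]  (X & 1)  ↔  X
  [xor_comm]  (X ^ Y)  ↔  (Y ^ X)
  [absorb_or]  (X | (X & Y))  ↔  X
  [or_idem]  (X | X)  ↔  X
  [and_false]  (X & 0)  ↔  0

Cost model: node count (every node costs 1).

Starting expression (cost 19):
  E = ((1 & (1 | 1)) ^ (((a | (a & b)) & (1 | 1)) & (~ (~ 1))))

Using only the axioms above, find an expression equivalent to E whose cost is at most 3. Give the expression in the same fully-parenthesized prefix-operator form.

(1 ^ a)   [cost 3]

step 1: absorb_or (→) rewrites (a | (a & b)) into a, now ((1 & (1 | 1)) ^ ((a & (1 | 1)) & (~ (~ 1))))
step 2: or_idem (→) rewrites (1 | 1) into 1, now ((1 & 1) ^ ((a & (1 | 1)) & (~ (~ 1))))
step 3: or_idem (→) rewrites (1 | 1) into 1, now ((1 & 1) ^ ((a & 1) & (~ (~ 1))))
step 4: not_not (→) rewrites (~ (~ 1)) into 1, now ((1 & 1) ^ ((a & 1) & 1))
step 5: and_true (→) rewrites (a & 1) into a, now ((1 & 1) ^ (a & 1))
step 6: and_true (→) rewrites (a & 1) into a, now ((1 & 1) ^ a)
step 7: and_true (→) rewrites (1 & 1) into 1, reaching cost 3 (bound 3)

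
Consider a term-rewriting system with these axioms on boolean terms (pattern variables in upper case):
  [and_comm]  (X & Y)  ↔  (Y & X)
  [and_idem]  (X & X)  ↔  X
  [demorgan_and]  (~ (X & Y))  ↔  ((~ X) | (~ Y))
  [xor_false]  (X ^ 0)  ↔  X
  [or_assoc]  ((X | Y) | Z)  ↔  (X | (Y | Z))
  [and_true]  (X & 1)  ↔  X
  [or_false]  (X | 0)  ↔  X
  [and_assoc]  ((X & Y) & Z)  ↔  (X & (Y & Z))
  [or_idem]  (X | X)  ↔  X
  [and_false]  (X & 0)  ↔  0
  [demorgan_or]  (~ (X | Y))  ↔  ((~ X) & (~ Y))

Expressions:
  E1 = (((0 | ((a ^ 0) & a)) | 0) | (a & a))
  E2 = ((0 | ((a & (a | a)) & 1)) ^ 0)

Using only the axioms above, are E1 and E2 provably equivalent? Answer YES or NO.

YES

step 1: or_assoc (→) rewrites (((0 | ((a ^ 0) & a)) | 0) | (a & a)) into ((0 | ((a ^ 0) & a)) | (0 | (a & a)))
step 2: xor_false (→) rewrites (a ^ 0) into a, now ((0 | (a & a)) | (0 | (a & a)))
step 3: or_idem (→) rewrites ((0 | (a & a)) | (0 | (a & a))) into (0 | (a & a))
step 4: and_idem (→) rewrites (a & a) into a, now (0 | a)
step 5: xor_false (←) rewrites (0 | a) into ((0 | a) ^ 0)
step 6: and_true (←) rewrites a into (a & 1), now ((0 | (a & 1)) ^ 0)
step 7: and_idem (←) rewrites a into (a & a), now ((0 | ((a & a) & 1)) ^ 0)
step 8: or_idem (←) rewrites a into (a | a), which is E2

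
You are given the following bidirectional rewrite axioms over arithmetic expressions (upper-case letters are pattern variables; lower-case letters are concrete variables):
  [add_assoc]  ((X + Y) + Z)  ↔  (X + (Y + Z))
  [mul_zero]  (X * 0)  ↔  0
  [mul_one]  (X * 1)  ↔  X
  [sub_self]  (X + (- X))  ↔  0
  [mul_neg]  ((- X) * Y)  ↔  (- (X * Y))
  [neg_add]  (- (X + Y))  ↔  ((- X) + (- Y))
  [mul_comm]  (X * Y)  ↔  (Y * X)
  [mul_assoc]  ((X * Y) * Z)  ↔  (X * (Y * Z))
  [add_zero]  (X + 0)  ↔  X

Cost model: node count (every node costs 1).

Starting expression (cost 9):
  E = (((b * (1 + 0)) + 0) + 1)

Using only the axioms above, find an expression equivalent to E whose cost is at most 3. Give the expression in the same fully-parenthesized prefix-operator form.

(b + 1)   [cost 3]

1. [add_zero →] (1 + 0)  →  1;  E = (((b * 1) + 0) + 1)
2. [add_zero →] ((b * 1) + 0)  →  (b * 1);  E = ((b * 1) + 1)
3. [mul_one →] (b * 1)  →  b;  cost 3 ≤ 3, done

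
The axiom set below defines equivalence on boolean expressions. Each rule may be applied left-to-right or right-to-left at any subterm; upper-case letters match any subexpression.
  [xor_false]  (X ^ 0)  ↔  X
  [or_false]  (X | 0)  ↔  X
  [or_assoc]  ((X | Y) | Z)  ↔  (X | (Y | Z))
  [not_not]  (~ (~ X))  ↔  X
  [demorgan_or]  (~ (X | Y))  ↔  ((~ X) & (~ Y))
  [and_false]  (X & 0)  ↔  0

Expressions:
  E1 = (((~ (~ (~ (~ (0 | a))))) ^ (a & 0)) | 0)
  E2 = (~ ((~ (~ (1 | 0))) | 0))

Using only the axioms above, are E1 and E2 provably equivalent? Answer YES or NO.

NO

All listed rules preserve value, hence provable equivalence implies equal values everywhere; look for a separating assignment.
a=1 gives E1 ↦ 1, E2 ↦ 0; values differ ⇒ not provably equivalent.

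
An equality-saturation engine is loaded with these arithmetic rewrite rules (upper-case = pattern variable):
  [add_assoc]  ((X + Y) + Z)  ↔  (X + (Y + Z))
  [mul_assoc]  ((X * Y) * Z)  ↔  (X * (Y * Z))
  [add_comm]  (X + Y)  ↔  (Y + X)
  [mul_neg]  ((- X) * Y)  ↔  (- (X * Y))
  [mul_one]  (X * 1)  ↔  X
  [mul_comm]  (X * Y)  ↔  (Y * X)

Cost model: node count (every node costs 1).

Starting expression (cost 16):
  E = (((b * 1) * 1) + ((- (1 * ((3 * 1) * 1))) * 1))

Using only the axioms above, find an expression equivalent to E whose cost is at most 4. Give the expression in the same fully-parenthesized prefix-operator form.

(b + (- 3))   [cost 4]

1. [mul_one →] (3 * 1)  →  3;  E = (((b * 1) * 1) + ((- (1 * (3 * 1))) * 1))
2. [mul_one →] (3 * 1)  →  3;  E = (((b * 1) * 1) + ((- (1 * 3)) * 1))
3. [mul_comm →] (1 * 3)  →  (3 * 1);  E = (((b * 1) * 1) + ((- (3 * 1)) * 1))
4. [mul_one →] ((b * 1) * 1)  →  (b * 1);  E = ((b * 1) + ((- (3 * 1)) * 1))
5. [mul_one →] ((- (3 * 1)) * 1)  →  (- (3 * 1));  E = ((b * 1) + (- (3 * 1)))
6. [mul_one →] (3 * 1)  →  3;  E = ((b * 1) + (- 3))
7. [mul_one →] (b * 1)  →  b;  cost 4 ≤ 4, done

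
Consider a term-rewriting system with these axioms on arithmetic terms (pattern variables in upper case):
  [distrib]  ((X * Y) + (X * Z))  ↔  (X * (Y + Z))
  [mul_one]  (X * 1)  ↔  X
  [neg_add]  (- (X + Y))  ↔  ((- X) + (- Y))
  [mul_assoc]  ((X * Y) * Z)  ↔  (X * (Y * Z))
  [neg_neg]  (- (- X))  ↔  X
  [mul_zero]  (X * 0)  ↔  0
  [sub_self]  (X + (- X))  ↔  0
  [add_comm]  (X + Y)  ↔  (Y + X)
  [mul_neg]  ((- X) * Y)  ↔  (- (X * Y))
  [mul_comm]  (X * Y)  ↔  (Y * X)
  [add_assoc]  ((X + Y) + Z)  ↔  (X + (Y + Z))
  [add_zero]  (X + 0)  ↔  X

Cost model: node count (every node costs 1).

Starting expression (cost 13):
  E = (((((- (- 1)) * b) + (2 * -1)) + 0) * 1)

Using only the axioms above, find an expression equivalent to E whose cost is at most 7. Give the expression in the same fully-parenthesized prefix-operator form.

((1 * b) + (2 * -1))   [cost 7]

(1) ((((- (- 1)) * b) + (2 * -1)) + 0)  =[add_zero →]=  (((- (- 1)) * b) + (2 * -1))    ⊢ ((((- (- 1)) * b) + (2 * -1)) * 1)
(2) ((((- (- 1)) * b) + (2 * -1)) * 1)  =[mul_one →]=  (((- (- 1)) * b) + (2 * -1))
(3) (- (- 1))  =[neg_neg →]=  1    ⊢ cost 7, within 7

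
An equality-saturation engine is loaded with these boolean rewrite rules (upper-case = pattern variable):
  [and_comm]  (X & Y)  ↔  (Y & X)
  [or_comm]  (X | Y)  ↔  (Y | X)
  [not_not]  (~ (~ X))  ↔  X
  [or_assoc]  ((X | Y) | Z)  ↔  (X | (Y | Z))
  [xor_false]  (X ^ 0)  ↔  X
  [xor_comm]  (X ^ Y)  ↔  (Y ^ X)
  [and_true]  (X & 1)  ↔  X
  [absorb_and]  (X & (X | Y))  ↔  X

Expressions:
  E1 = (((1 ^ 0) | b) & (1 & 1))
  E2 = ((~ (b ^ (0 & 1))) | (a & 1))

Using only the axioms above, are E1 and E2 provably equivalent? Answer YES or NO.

The axioms are sound identities: if E1 ↔* E2 then E1 and E2 evaluate identically under any assignment.
Under a=0, b=1: E1 evaluates to 1, E2 to 0. Distinct ⇒ no rewrite sequence connects them.

NO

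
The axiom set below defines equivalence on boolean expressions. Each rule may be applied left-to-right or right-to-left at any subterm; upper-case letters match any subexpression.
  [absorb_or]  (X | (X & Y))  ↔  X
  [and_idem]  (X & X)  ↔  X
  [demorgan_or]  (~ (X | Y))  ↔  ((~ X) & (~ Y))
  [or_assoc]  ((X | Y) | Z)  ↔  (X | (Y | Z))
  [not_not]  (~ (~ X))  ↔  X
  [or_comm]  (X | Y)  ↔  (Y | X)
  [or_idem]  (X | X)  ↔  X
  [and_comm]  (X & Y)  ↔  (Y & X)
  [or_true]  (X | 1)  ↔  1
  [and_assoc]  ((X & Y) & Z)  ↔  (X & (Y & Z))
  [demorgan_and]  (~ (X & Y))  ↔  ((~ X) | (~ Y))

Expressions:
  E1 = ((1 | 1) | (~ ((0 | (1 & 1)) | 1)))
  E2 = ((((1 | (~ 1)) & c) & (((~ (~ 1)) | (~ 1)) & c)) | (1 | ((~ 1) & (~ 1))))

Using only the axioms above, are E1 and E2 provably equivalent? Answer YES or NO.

YES

step 1: and_idem (→) rewrites (1 & 1) into 1, now ((1 | 1) | (~ ((0 | 1) | 1)))
step 2: or_idem (→) rewrites (1 | 1) into 1, now (1 | (~ ((0 | 1) | 1)))
step 3: or_true (→) rewrites (0 | 1) into 1, now (1 | (~ (1 | 1)))
step 4: or_idem (→) rewrites (1 | 1) into 1, now (1 | (~ 1))
step 5: absorb_or (←) rewrites (1 | (~ 1)) into ((1 | (~ 1)) | ((1 | (~ 1)) & c))
step 6: or_comm (→) rewrites ((1 | (~ 1)) | ((1 | (~ 1)) & c)) into (((1 | (~ 1)) & c) | (1 | (~ 1)))
step 7: and_idem (←) rewrites ((1 | (~ 1)) & c) into (((1 | (~ 1)) & c) & ((1 | (~ 1)) & c)), now ((((1 | (~ 1)) & c) & ((1 | (~ 1)) & c)) | (1 | (~ 1)))
step 8: and_idem (←) rewrites (~ 1) into ((~ 1) & (~ 1)), now ((((1 | (~ 1)) & c) & ((1 | (~ 1)) & c)) | (1 | ((~ 1) & (~ 1))))
step 9: not_not (←) rewrites 1 into (~ (~ 1)), which is E2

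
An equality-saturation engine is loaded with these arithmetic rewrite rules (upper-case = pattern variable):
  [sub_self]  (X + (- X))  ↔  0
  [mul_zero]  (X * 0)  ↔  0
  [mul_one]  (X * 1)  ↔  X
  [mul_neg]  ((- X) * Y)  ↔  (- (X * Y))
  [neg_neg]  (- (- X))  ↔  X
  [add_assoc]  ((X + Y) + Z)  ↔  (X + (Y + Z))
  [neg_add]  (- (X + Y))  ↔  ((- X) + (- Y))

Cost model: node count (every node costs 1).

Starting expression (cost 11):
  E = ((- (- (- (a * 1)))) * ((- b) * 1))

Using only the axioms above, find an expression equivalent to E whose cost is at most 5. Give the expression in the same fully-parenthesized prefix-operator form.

(1) ((- b) * 1)  =[mul_one →]=  (- b)    ⊢ ((- (- (- (a * 1)))) * (- b))
(2) (- (- (a * 1)))  =[neg_neg →]=  (a * 1)    ⊢ ((- (a * 1)) * (- b))
(3) (a * 1)  =[mul_one →]=  a    ⊢ cost 5, within 5

((- a) * (- b))   [cost 5]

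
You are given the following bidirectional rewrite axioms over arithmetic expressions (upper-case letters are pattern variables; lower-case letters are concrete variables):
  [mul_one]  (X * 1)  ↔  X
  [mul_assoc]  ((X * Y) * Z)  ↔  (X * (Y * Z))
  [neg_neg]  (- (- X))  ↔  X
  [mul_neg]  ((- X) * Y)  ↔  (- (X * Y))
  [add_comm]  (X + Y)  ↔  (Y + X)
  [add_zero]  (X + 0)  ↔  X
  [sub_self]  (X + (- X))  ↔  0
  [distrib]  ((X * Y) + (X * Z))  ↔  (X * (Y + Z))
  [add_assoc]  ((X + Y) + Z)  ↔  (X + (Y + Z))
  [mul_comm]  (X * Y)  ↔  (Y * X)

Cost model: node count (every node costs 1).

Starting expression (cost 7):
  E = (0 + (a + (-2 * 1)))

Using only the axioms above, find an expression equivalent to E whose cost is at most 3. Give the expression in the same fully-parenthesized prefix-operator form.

1. [mul_one →] (-2 * 1)  →  -2;  E = (0 + (a + -2))
2. [add_comm →] (0 + (a + -2))  →  ((a + -2) + 0)
3. [add_zero →] ((a + -2) + 0)  →  (a + -2);  cost 3 ≤ 3, done

(a + -2)   [cost 3]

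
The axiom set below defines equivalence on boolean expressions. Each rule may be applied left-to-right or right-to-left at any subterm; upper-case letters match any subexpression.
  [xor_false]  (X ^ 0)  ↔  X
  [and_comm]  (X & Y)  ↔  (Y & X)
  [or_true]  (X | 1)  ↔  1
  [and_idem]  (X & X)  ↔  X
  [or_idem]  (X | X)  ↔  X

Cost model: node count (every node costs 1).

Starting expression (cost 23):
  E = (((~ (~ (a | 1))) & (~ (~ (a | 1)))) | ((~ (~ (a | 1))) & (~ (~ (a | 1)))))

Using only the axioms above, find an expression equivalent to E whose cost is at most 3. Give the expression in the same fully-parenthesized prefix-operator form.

1. [or_idem →] (((~ (~ (a | 1))) & (~ (~ (a | 1)))) | ((~ (~ (a | 1))) & (~ (~ (a | 1)))))  →  ((~ (~ (a | 1))) & (~ (~ (a | 1))))
2. [and_idem →] ((~ (~ (a | 1))) & (~ (~ (a | 1))))  →  (~ (~ (a | 1)))
3. [or_true →] (a | 1)  →  1;  cost 3 ≤ 3, done

(~ (~ 1))   [cost 3]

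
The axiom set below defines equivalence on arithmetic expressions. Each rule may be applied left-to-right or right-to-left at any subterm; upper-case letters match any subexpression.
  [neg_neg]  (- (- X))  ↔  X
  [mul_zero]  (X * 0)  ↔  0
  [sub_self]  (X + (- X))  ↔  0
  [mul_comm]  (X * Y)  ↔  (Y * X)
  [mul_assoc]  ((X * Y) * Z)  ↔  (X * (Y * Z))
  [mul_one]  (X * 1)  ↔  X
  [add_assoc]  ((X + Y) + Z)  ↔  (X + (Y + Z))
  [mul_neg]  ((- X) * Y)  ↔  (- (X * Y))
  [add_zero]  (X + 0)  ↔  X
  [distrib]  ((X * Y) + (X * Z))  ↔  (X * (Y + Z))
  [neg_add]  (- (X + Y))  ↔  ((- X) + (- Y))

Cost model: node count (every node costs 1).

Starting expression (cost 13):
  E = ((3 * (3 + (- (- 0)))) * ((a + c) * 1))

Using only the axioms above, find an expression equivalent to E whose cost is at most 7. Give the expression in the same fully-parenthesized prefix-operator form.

((3 * 3) * (a + c))   [cost 7]

step 1: neg_neg (→) rewrites (- (- 0)) into 0, now ((3 * (3 + 0)) * ((a + c) * 1))
step 2: add_zero (→) rewrites (3 + 0) into 3, now ((3 * 3) * ((a + c) * 1))
step 3: mul_one (→) rewrites ((a + c) * 1) into (a + c), reaching cost 7 (bound 7)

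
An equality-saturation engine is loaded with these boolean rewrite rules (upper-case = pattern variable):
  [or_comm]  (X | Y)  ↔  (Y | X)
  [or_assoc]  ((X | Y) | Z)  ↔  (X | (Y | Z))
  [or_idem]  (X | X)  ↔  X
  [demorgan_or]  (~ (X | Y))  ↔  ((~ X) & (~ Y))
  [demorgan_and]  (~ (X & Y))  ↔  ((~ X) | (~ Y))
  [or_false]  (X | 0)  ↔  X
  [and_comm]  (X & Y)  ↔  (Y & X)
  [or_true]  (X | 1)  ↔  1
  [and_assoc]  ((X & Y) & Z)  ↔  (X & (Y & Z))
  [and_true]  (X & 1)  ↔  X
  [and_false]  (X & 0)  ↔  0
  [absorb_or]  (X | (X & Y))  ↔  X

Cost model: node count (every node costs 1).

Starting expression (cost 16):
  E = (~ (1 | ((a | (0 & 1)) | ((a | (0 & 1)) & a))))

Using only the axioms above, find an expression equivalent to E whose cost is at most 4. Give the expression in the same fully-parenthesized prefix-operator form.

(~ (1 | a))   [cost 4]

1. [absorb_or →] ((a | (0 & 1)) | ((a | (0 & 1)) & a))  →  (a | (0 & 1));  E = (~ (1 | (a | (0 & 1))))
2. [and_true →] (0 & 1)  →  0;  E = (~ (1 | (a | 0)))
3. [or_false →] (a | 0)  →  a;  cost 4 ≤ 4, done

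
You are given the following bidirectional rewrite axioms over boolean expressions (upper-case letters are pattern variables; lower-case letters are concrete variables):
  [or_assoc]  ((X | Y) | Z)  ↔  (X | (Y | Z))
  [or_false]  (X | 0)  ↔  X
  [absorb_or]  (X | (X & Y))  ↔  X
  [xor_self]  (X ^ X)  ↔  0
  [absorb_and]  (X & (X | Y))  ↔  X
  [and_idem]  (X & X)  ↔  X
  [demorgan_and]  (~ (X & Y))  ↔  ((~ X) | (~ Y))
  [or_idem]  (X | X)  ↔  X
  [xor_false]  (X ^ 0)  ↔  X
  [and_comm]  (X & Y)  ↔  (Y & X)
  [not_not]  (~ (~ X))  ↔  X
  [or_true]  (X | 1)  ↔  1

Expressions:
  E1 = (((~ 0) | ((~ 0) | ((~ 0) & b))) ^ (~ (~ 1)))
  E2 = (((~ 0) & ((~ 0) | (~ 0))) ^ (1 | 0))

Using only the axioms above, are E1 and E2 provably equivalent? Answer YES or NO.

YES

step 1: not_not (→) rewrites (~ (~ 1)) into 1, now (((~ 0) | ((~ 0) | ((~ 0) & b))) ^ 1)
step 2: absorb_or (→) rewrites ((~ 0) | ((~ 0) & b)) into (~ 0), now (((~ 0) | (~ 0)) ^ 1)
step 3: or_idem (→) rewrites ((~ 0) | (~ 0)) into (~ 0), now ((~ 0) ^ 1)
step 4: and_idem (←) rewrites (~ 0) into ((~ 0) & (~ 0)), now (((~ 0) & (~ 0)) ^ 1)
step 5: or_idem (←) rewrites (~ 0) into ((~ 0) | (~ 0)), now (((~ 0) & ((~ 0) | (~ 0))) ^ 1)
step 6: or_false (←) rewrites 1 into (1 | 0), which is E2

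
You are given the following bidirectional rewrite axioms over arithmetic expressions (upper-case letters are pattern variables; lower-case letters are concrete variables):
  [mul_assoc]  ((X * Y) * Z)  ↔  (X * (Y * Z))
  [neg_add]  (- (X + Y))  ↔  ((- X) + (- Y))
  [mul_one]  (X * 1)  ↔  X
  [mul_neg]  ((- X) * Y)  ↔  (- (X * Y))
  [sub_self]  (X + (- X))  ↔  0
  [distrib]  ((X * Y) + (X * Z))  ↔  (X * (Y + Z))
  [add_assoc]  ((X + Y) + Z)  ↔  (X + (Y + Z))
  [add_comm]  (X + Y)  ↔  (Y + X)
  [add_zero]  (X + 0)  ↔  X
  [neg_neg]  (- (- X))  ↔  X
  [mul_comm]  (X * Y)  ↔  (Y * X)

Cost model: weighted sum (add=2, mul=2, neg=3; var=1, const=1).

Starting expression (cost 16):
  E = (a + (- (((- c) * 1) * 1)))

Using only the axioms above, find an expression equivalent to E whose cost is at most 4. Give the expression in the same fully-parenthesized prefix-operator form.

(1) ((- c) * 1)  =[mul_one →]=  (- c)    ⊢ (a + (- ((- c) * 1)))
(2) ((- c) * 1)  =[mul_one →]=  (- c)    ⊢ (a + (- (- c)))
(3) (- (- c))  =[neg_neg →]=  c    ⊢ cost 4, within 4

(a + c)   [cost 4]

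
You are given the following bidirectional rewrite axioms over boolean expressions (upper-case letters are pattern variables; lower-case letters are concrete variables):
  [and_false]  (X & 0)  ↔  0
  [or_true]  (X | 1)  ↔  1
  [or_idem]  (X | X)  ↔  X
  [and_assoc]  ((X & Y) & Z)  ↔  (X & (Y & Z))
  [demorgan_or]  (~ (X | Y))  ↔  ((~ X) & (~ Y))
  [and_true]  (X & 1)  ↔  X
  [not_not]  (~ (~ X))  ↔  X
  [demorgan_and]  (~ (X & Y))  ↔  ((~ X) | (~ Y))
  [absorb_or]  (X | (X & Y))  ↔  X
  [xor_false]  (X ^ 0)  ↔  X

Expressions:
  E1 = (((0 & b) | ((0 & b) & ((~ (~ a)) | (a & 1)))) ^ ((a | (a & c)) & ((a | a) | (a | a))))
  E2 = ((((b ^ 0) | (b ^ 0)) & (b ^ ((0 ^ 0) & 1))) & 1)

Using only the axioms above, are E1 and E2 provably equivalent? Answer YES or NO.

NO

All listed rules preserve value, hence provable equivalence implies equal values everywhere; look for a separating assignment.
a=0, b=1, c=0 gives E1 ↦ 0, E2 ↦ 1; values differ ⇒ not provably equivalent.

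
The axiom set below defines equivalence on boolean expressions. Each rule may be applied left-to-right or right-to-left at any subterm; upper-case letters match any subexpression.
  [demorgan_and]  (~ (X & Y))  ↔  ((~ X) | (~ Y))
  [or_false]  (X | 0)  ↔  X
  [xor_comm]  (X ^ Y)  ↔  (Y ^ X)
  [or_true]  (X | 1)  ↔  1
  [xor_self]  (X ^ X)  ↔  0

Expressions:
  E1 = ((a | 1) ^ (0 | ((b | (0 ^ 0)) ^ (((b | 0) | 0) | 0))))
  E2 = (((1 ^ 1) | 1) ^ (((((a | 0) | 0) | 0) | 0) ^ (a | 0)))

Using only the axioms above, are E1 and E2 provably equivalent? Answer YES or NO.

step 1: or_false (→) rewrites (b | 0) into b, now ((a | 1) ^ (0 | ((b | (0 ^ 0)) ^ ((b | 0) | 0))))
step 2: or_true (→) rewrites (a | 1) into 1, now (1 ^ (0 | ((b | (0 ^ 0)) ^ ((b | 0) | 0))))
step 3: or_false (→) rewrites (b | 0) into b, now (1 ^ (0 | ((b | (0 ^ 0)) ^ (b | 0))))
step 4: xor_self (→) rewrites (0 ^ 0) into 0, now (1 ^ (0 | ((b | 0) ^ (b | 0))))
step 5: or_false (→) rewrites (b | 0) into b, now (1 ^ (0 | ((b | 0) ^ b)))
step 6: or_false (→) rewrites (b | 0) into b, now (1 ^ (0 | (b ^ b)))
step 7: xor_self (→) rewrites (b ^ b) into 0, now (1 ^ (0 | 0))
step 8: or_false (→) rewrites (0 | 0) into 0, now (1 ^ 0)
step 9: or_true (←) rewrites 1 into (0 | 1), now ((0 | 1) ^ 0)
step 10: xor_self (←) rewrites 0 into (1 ^ 1), now (((1 ^ 1) | 1) ^ 0)
step 11: xor_self (←) rewrites 0 into (a ^ a), now (((1 ^ 1) | 1) ^ (a ^ a))
step 12: or_false (←) rewrites a into (a | 0), now (((1 ^ 1) | 1) ^ (a ^ (a | 0)))
step 13: xor_comm (→) rewrites (((1 ^ 1) | 1) ^ (a ^ (a | 0))) into ((a ^ (a | 0)) ^ ((1 ^ 1) | 1))
step 14: or_false (←) rewrites a into (a | 0), now (((a | 0) ^ (a | 0)) ^ ((1 ^ 1) | 1))
step 15: or_false (←) rewrites a into (a | 0), now ((((a | 0) | 0) ^ (a | 0)) ^ ((1 ^ 1) | 1))
step 16: or_false (←) rewrites a into (a | 0), now (((((a | 0) | 0) | 0) ^ (a | 0)) ^ ((1 ^ 1) | 1))
step 17: xor_comm (→) rewrites (((((a | 0) | 0) | 0) ^ (a | 0)) ^ ((1 ^ 1) | 1)) into (((1 ^ 1) | 1) ^ ((((a | 0) | 0) | 0) ^ (a | 0)))
step 18: or_false (←) rewrites a into (a | 0), which is E2

YES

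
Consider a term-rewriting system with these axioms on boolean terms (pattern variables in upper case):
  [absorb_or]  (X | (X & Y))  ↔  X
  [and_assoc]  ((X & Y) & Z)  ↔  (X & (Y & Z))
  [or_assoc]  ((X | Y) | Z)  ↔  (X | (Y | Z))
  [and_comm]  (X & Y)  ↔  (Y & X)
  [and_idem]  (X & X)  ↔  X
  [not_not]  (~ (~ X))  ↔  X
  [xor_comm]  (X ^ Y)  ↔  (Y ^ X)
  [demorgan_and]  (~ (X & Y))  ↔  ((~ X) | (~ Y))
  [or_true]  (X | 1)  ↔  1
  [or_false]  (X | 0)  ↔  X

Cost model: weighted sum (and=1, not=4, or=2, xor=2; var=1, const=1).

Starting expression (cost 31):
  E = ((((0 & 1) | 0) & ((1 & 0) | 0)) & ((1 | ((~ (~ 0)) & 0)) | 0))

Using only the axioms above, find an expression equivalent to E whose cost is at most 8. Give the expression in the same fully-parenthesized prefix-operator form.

step 1: not_not (→) rewrites (~ (~ 0)) into 0, now ((((0 & 1) | 0) & ((1 & 0) | 0)) & ((1 | (0 & 0)) | 0))
step 2: and_idem (→) rewrites (0 & 0) into 0, now ((((0 & 1) | 0) & ((1 & 0) | 0)) & ((1 | 0) | 0))
step 3: or_false (→) rewrites ((1 & 0) | 0) into (1 & 0), now ((((0 & 1) | 0) & (1 & 0)) & ((1 | 0) | 0))
step 4: or_false (→) rewrites ((0 & 1) | 0) into (0 & 1), now (((0 & 1) & (1 & 0)) & ((1 | 0) | 0))
step 5: or_false (→) rewrites (1 | 0) into 1, now (((0 & 1) & (1 & 0)) & (1 | 0))
step 6: and_comm (→) rewrites (1 & 0) into (0 & 1), now (((0 & 1) & (0 & 1)) & (1 | 0))
step 7: and_idem (→) rewrites ((0 & 1) & (0 & 1)) into (0 & 1), reaching cost 8 (bound 8)

((0 & 1) & (1 | 0))   [cost 8]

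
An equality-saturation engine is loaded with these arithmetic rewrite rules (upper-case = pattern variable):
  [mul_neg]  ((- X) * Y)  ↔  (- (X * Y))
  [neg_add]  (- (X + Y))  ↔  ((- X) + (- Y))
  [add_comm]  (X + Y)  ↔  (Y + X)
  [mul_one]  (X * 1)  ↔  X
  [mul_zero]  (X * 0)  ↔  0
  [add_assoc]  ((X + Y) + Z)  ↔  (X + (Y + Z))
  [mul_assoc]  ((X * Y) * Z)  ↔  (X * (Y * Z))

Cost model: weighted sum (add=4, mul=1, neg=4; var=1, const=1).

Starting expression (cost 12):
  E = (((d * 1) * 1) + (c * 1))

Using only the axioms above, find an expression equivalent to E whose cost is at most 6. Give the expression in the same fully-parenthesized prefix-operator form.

1. [mul_one →] ((d * 1) * 1)  →  (d * 1);  E = ((d * 1) + (c * 1))
2. [mul_one →] (c * 1)  →  c;  E = ((d * 1) + c)
3. [mul_one →] (d * 1)  →  d;  cost 6 ≤ 6, done

(d + c)   [cost 6]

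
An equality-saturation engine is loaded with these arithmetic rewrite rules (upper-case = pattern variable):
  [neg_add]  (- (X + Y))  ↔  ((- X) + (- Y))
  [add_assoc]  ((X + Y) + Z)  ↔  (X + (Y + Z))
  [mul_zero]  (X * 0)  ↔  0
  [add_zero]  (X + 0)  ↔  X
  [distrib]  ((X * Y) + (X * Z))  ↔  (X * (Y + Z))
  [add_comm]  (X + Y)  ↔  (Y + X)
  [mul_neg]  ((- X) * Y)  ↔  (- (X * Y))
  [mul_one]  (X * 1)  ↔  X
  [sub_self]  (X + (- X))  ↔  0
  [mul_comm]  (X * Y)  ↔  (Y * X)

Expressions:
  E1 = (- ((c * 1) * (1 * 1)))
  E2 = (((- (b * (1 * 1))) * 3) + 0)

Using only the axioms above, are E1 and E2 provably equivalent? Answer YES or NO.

Every axiom is a valid identity, so a rewrite proof would force E1 and E2 to agree under every assignment.
At b=0, c=1: E1 = -1 but E2 = 0; they differ, so no derivation exists.

NO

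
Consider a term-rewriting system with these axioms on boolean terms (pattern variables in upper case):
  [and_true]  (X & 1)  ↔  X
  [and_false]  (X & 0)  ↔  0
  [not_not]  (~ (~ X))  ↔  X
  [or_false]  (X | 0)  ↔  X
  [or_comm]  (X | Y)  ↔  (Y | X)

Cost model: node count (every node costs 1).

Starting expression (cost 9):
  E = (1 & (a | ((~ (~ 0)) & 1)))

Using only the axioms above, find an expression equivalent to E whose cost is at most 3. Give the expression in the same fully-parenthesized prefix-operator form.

(1) (~ (~ 0))  =[not_not →]=  0    ⊢ (1 & (a | (0 & 1)))
(2) (0 & 1)  =[and_true →]=  0    ⊢ (1 & (a | 0))
(3) (a | 0)  =[or_false →]=  a    ⊢ cost 3, within 3

(1 & a)   [cost 3]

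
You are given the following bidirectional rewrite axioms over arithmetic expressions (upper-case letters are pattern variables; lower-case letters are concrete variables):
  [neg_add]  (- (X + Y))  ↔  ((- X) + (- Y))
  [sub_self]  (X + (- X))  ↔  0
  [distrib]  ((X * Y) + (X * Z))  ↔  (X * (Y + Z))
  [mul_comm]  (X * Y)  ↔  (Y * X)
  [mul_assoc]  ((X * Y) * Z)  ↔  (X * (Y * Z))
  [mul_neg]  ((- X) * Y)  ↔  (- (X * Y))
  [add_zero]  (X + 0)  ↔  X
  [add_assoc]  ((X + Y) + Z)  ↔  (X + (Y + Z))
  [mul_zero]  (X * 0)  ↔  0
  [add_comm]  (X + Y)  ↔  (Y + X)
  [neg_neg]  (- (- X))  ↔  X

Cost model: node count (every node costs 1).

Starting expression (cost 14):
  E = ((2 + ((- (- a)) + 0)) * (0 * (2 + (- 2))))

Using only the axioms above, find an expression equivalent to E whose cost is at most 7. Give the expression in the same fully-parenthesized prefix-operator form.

step 1: add_zero (→) rewrites ((- (- a)) + 0) into (- (- a)), now ((2 + (- (- a))) * (0 * (2 + (- 2))))
step 2: sub_self (→) rewrites (2 + (- 2)) into 0, now ((2 + (- (- a))) * (0 * 0))
step 3: neg_neg (→) rewrites (- (- a)) into a, reaching cost 7 (bound 7)

((2 + a) * (0 * 0))   [cost 7]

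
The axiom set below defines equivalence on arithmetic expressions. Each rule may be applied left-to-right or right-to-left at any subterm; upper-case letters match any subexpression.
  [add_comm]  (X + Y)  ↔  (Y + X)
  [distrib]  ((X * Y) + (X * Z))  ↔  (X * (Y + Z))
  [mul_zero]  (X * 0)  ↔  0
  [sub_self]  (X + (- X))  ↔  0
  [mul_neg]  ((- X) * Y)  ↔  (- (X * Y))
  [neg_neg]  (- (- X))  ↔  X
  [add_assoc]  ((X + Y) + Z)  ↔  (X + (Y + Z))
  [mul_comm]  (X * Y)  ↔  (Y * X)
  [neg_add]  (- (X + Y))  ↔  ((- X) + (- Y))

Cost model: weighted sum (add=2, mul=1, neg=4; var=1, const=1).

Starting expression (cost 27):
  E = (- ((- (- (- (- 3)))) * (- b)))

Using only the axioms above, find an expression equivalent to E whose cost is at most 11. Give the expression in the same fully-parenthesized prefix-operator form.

((- 3) * (- b))   [cost 11]

(1) ((- (- (- (- 3)))) * (- b))  =[mul_neg →]=  (- ((- (- (- 3))) * (- b)))    ⊢ (- (- ((- (- (- 3))) * (- b))))
(2) (- (- (- 3)))  =[neg_neg →]=  (- 3)    ⊢ (- (- ((- 3) * (- b))))
(3) (- (- ((- 3) * (- b))))  =[neg_neg →]=  ((- 3) * (- b))    ⊢ cost 11, within 11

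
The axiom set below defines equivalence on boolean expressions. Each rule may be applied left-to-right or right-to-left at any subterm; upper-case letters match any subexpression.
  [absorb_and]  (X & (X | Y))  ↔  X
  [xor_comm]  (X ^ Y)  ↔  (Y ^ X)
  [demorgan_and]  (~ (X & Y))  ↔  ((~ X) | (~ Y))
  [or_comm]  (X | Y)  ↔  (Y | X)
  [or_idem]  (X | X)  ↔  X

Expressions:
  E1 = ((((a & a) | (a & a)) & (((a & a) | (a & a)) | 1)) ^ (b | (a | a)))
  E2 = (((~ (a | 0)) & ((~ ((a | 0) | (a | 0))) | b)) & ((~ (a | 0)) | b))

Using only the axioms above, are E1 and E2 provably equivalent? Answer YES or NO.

Every axiom is a valid identity, so a rewrite proof would force E1 and E2 to agree under every assignment.
At a=0, b=0: E1 = 0 but E2 = 1; they differ, so no derivation exists.

NO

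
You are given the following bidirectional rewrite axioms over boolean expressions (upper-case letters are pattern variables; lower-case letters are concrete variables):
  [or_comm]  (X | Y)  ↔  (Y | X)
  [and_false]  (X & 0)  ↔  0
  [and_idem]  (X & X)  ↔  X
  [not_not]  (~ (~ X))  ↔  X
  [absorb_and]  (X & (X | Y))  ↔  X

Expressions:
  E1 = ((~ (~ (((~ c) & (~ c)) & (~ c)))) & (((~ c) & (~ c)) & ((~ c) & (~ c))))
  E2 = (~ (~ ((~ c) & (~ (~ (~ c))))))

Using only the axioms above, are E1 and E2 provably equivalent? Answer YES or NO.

YES

1. [not_not →] (~ (~ (((~ c) & (~ c)) & (~ c))))  →  (((~ c) & (~ c)) & (~ c));  E1 = ((((~ c) & (~ c)) & (~ c)) & (((~ c) & (~ c)) & ((~ c) & (~ c))))
2. [and_idem →] ((~ c) & (~ c))  →  (~ c);  E1 = (((~ c) & (~ c)) & (((~ c) & (~ c)) & ((~ c) & (~ c))))
3. [and_idem →] (((~ c) & (~ c)) & ((~ c) & (~ c)))  →  ((~ c) & (~ c));  E1 = (((~ c) & (~ c)) & ((~ c) & (~ c)))
4. [and_idem →] (((~ c) & (~ c)) & ((~ c) & (~ c)))  →  ((~ c) & (~ c))
5. [and_idem →] ((~ c) & (~ c))  →  (~ c)
6. [not_not ←] c  →  (~ (~ c));  E1 = (~ (~ (~ c)))
7. [and_idem ←] (~ c)  →  ((~ c) & (~ c));  E1 = (~ (~ ((~ c) & (~ c))))
8. [not_not ←] c  →  (~ (~ c));  this is E2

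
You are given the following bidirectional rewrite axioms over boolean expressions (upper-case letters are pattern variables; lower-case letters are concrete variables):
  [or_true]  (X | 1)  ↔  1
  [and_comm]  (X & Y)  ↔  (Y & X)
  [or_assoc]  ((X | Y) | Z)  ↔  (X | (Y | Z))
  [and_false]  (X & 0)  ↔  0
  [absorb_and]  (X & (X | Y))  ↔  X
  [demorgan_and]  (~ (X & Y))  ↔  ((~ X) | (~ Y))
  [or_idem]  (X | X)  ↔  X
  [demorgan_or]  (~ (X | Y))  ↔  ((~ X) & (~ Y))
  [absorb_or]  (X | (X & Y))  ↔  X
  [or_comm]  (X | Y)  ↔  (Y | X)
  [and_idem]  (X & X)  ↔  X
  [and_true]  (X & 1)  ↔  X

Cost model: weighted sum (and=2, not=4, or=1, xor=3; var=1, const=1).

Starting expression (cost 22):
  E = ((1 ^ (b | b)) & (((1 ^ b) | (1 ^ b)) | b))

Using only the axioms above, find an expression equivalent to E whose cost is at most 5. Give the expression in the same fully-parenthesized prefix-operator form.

(1) ((1 ^ b) | (1 ^ b))  =[or_idem →]=  (1 ^ b)    ⊢ ((1 ^ (b | b)) & ((1 ^ b) | b))
(2) (b | b)  =[or_idem →]=  b    ⊢ ((1 ^ b) & ((1 ^ b) | b))
(3) ((1 ^ b) & ((1 ^ b) | b))  =[absorb_and →]=  (1 ^ b)    ⊢ cost 5, within 5

(1 ^ b)   [cost 5]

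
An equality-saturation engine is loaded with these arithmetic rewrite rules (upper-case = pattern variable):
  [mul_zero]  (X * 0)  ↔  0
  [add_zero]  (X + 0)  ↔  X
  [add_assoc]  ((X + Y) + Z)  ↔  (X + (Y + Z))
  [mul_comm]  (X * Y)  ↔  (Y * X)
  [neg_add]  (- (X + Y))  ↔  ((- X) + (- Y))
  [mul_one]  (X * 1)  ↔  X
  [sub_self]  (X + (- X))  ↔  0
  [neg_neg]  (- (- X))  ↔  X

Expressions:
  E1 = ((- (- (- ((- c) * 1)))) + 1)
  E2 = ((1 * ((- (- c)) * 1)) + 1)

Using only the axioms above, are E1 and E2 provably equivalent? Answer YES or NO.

YES

step 1: mul_one (→) rewrites ((- c) * 1) into (- c), now ((- (- (- (- c)))) + 1)
step 2: neg_neg (→) rewrites (- (- c)) into c, now ((- (- c)) + 1)
step 3: neg_neg (→) rewrites (- (- c)) into c, now (c + 1)
step 4: mul_one (←) rewrites c into (c * 1), now ((c * 1) + 1)
step 5: mul_one (←) rewrites c into (c * 1), now (((c * 1) * 1) + 1)
step 6: mul_comm (→) rewrites ((c * 1) * 1) into (1 * (c * 1)), now ((1 * (c * 1)) + 1)
step 7: neg_neg (←) rewrites c into (- (- c)), which is E2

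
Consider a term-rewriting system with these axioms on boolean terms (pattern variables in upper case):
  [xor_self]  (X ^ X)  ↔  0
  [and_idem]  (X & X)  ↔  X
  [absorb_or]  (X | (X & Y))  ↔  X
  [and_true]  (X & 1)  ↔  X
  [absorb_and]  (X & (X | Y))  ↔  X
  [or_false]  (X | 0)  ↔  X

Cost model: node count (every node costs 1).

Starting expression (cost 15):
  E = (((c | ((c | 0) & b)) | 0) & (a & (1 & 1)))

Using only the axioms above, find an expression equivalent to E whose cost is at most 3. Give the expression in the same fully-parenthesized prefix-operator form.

(1) (c | 0)  =[or_false →]=  c    ⊢ (((c | (c & b)) | 0) & (a & (1 & 1)))
(2) (1 & 1)  =[and_idem →]=  1    ⊢ (((c | (c & b)) | 0) & (a & 1))
(3) ((c | (c & b)) | 0)  =[or_false →]=  (c | (c & b))    ⊢ ((c | (c & b)) & (a & 1))
(4) (a & 1)  =[and_true →]=  a    ⊢ ((c | (c & b)) & a)
(5) (c | (c & b))  =[absorb_or →]=  c    ⊢ cost 3, within 3

(c & a)   [cost 3]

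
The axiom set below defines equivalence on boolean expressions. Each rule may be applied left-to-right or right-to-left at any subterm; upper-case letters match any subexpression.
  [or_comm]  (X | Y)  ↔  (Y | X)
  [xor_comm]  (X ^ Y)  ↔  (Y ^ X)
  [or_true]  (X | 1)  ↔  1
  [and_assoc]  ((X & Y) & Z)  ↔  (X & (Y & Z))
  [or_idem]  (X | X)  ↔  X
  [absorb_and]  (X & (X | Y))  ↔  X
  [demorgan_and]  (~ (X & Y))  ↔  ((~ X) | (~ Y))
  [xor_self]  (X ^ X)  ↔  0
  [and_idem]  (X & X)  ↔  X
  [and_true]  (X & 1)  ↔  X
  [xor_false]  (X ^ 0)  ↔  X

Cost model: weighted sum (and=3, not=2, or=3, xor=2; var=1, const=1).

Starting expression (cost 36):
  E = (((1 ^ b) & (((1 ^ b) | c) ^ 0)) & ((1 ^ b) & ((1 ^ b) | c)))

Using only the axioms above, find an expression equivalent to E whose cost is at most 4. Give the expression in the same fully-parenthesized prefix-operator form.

1. [xor_false →] (((1 ^ b) | c) ^ 0)  →  ((1 ^ b) | c);  E = (((1 ^ b) & ((1 ^ b) | c)) & ((1 ^ b) & ((1 ^ b) | c)))
2. [and_idem →] (((1 ^ b) & ((1 ^ b) | c)) & ((1 ^ b) & ((1 ^ b) | c)))  →  ((1 ^ b) & ((1 ^ b) | c))
3. [absorb_and →] ((1 ^ b) & ((1 ^ b) | c))  →  (1 ^ b);  cost 4 ≤ 4, done

(1 ^ b)   [cost 4]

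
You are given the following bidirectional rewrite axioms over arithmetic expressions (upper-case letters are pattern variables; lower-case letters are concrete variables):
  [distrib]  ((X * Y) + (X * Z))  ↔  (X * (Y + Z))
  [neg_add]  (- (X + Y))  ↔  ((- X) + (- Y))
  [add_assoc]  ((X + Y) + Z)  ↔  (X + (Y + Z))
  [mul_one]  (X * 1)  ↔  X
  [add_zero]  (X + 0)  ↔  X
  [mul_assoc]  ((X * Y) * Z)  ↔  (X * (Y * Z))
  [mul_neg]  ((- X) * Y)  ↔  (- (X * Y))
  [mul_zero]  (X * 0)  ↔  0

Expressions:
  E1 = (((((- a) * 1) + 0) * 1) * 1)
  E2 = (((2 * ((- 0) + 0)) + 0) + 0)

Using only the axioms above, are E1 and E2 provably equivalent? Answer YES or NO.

NO

All listed rules preserve value, hence provable equivalence implies equal values everywhere; look for a separating assignment.
a=1 gives E1 ↦ -1, E2 ↦ 0; values differ ⇒ not provably equivalent.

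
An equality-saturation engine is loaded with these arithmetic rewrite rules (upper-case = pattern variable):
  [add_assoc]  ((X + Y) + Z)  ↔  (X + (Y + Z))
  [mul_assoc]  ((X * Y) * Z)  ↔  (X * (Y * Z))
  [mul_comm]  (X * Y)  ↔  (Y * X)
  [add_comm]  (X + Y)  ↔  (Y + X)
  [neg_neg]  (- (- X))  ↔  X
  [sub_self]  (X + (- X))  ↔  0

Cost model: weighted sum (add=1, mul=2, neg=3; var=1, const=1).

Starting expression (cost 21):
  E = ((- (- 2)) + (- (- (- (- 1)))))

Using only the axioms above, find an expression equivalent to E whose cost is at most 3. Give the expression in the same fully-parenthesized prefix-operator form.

1. [neg_neg →] (- (- 2))  →  2;  E = (2 + (- (- (- (- 1)))))
2. [neg_neg →] (- (- (- (- 1))))  →  (- (- 1));  E = (2 + (- (- 1)))
3. [neg_neg →] (- (- 1))  →  1;  cost 3 ≤ 3, done

(2 + 1)   [cost 3]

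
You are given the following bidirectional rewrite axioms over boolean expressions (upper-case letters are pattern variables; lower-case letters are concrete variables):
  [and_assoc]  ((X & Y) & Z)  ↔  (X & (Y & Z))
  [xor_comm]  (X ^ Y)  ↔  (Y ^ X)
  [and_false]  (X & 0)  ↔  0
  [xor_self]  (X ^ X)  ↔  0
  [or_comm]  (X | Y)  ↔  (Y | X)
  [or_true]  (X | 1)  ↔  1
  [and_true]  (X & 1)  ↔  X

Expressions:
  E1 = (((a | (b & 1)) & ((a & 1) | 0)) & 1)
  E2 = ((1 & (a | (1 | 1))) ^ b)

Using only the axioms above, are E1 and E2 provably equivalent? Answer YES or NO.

NO

Every axiom is a valid identity, so a rewrite proof would force E1 and E2 to agree under every assignment.
At a=0, b=0: E1 = 0 but E2 = 1; they differ, so no derivation exists.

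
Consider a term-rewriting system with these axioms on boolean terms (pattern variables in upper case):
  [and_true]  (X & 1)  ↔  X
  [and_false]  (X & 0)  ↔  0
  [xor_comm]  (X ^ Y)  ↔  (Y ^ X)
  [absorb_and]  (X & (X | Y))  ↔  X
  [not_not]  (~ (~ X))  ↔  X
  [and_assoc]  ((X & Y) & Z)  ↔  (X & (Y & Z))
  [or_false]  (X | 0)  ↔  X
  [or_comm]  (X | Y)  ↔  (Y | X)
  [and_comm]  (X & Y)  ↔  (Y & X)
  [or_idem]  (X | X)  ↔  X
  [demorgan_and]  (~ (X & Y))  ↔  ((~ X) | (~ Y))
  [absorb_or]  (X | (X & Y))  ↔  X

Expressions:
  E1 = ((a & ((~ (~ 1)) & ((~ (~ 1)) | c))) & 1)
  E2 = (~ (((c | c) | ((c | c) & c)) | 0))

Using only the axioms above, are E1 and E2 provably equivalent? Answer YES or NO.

NO

All listed rules preserve value, hence provable equivalence implies equal values everywhere; look for a separating assignment.
a=0, c=0 gives E1 ↦ 0, E2 ↦ 1; values differ ⇒ not provably equivalent.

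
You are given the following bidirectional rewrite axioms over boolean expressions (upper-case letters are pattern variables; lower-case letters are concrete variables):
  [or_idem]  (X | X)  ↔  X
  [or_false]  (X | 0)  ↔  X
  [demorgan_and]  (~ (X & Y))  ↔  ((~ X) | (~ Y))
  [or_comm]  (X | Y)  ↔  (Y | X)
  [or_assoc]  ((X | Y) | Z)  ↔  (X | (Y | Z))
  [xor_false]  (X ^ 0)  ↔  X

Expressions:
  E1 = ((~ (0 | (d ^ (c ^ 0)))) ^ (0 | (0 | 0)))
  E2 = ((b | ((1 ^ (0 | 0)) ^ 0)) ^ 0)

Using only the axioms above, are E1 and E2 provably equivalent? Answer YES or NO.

NO

All listed rules preserve value, hence provable equivalence implies equal values everywhere; look for a separating assignment.
b=0, c=0, d=1 gives E1 ↦ 0, E2 ↦ 1; values differ ⇒ not provably equivalent.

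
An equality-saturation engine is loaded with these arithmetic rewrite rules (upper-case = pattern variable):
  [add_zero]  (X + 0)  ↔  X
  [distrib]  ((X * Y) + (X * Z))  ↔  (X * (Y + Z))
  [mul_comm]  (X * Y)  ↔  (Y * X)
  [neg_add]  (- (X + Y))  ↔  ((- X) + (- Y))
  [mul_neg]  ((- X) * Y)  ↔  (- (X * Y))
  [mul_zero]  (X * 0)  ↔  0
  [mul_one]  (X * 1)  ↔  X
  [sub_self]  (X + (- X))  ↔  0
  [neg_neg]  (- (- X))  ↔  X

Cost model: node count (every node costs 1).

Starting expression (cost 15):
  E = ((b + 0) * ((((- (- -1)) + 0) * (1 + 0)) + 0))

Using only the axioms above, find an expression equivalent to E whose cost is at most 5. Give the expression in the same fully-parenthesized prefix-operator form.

1. [neg_neg →] (- (- -1))  →  -1;  E = ((b + 0) * (((-1 + 0) * (1 + 0)) + 0))
2. [add_zero →] (1 + 0)  →  1;  E = ((b + 0) * (((-1 + 0) * 1) + 0))
3. [mul_one →] ((-1 + 0) * 1)  →  (-1 + 0);  E = ((b + 0) * ((-1 + 0) + 0))
4. [add_zero →] (-1 + 0)  →  -1;  E = ((b + 0) * (-1 + 0))
5. [add_zero →] (-1 + 0)  →  -1;  cost 5 ≤ 5, done

((b + 0) * -1)   [cost 5]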